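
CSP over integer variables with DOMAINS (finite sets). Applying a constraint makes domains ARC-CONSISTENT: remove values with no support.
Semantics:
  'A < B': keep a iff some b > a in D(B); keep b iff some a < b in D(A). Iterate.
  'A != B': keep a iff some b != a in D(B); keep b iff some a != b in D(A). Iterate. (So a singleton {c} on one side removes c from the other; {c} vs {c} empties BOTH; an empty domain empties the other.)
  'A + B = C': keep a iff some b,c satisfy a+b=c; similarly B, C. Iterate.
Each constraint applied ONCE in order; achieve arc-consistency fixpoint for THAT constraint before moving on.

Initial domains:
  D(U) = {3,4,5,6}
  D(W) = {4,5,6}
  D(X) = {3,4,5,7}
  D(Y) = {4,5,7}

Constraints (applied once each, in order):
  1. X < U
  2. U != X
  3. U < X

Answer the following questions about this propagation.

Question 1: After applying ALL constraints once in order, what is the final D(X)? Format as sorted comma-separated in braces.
Answer: {5}

Derivation:
Constraint 1 (X < U) on D(X)={3,4,5,7} D(U)={3,4,5,6}: X {3,4,5,7}->{3,4,5}; U {3,4,5,6}->{4,5,6}
Constraint 2 (U != X) on D(U)={4,5,6} D(X)={3,4,5}: no change
Constraint 3 (U < X) on D(U)={4,5,6} D(X)={3,4,5}: U {4,5,6}->{4}; X {3,4,5}->{5}
So after all 3 constraints: D(X) = {5}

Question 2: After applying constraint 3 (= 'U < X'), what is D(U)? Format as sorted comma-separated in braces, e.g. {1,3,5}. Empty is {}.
Constraint 1 (X < U) on D(X)={3,4,5,7} D(U)={3,4,5,6}: X {3,4,5,7}->{3,4,5}; U {3,4,5,6}->{4,5,6}
Constraint 2 (U != X) on D(U)={4,5,6} D(X)={3,4,5}: no change
Constraint 3 (U < X) on D(U)={4,5,6} D(X)={3,4,5}: U {4,5,6}->{4}; X {3,4,5}->{5}
So after constraint 3: D(U) = {4}

Answer: {4}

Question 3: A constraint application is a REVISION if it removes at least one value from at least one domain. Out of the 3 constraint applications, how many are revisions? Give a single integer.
Constraint 1 (X < U) on D(X)={3,4,5,7} D(U)={3,4,5,6}: X {3,4,5,7}->{3,4,5}; U {3,4,5,6}->{4,5,6} => REVISION
Constraint 2 (U != X) on D(U)={4,5,6} D(X)={3,4,5}: no change => not a revision
Constraint 3 (U < X) on D(U)={4,5,6} D(X)={3,4,5}: U {4,5,6}->{4}; X {3,4,5}->{5} => REVISION
Total revisions = 2

Answer: 2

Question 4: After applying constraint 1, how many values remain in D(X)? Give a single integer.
Answer: 3

Derivation:
Constraint 1 (X < U) on D(X)={3,4,5,7} D(U)={3,4,5,6}: X {3,4,5,7}->{3,4,5}; U {3,4,5,6}->{4,5,6}
So after constraint 1: D(X)={3,4,5}, size = 3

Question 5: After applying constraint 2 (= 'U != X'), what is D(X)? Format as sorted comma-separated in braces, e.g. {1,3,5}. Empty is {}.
Answer: {3,4,5}

Derivation:
Constraint 1 (X < U) on D(X)={3,4,5,7} D(U)={3,4,5,6}: X {3,4,5,7}->{3,4,5}; U {3,4,5,6}->{4,5,6}
Constraint 2 (U != X) on D(U)={4,5,6} D(X)={3,4,5}: no change
So after constraint 2: D(X) = {3,4,5}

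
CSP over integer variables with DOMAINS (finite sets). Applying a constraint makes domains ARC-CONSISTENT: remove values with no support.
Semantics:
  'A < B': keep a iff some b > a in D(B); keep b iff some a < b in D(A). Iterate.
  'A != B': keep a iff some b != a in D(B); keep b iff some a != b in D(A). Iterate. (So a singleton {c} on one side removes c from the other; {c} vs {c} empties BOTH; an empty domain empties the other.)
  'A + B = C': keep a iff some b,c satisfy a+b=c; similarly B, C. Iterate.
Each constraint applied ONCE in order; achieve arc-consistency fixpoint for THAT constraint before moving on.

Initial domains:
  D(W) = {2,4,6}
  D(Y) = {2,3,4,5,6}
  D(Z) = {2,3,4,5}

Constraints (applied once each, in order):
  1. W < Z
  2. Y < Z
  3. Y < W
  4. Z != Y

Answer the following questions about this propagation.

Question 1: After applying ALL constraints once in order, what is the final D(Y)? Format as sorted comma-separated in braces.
Answer: {2,3}

Derivation:
Constraint 1 (W < Z) on D(W)={2,4,6} D(Z)={2,3,4,5}: W {2,4,6}->{2,4}; Z {2,3,4,5}->{3,4,5}
Constraint 2 (Y < Z) on D(Y)={2,3,4,5,6} D(Z)={3,4,5}: Y {2,3,4,5,6}->{2,3,4}
Constraint 3 (Y < W) on D(Y)={2,3,4} D(W)={2,4}: Y {2,3,4}->{2,3}; W {2,4}->{4}
Constraint 4 (Z != Y) on D(Z)={3,4,5} D(Y)={2,3}: no change
So after all 4 constraints: D(Y) = {2,3}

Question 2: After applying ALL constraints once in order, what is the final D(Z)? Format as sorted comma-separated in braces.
Constraint 1 (W < Z) on D(W)={2,4,6} D(Z)={2,3,4,5}: W {2,4,6}->{2,4}; Z {2,3,4,5}->{3,4,5}
Constraint 2 (Y < Z) on D(Y)={2,3,4,5,6} D(Z)={3,4,5}: Y {2,3,4,5,6}->{2,3,4}
Constraint 3 (Y < W) on D(Y)={2,3,4} D(W)={2,4}: Y {2,3,4}->{2,3}; W {2,4}->{4}
Constraint 4 (Z != Y) on D(Z)={3,4,5} D(Y)={2,3}: no change
So after all 4 constraints: D(Z) = {3,4,5}

Answer: {3,4,5}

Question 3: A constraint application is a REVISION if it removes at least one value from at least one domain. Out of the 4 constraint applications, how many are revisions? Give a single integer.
Answer: 3

Derivation:
Constraint 1 (W < Z) on D(W)={2,4,6} D(Z)={2,3,4,5}: W {2,4,6}->{2,4}; Z {2,3,4,5}->{3,4,5} => REVISION
Constraint 2 (Y < Z) on D(Y)={2,3,4,5,6} D(Z)={3,4,5}: Y {2,3,4,5,6}->{2,3,4} => REVISION
Constraint 3 (Y < W) on D(Y)={2,3,4} D(W)={2,4}: Y {2,3,4}->{2,3}; W {2,4}->{4} => REVISION
Constraint 4 (Z != Y) on D(Z)={3,4,5} D(Y)={2,3}: no change => not a revision
Total revisions = 3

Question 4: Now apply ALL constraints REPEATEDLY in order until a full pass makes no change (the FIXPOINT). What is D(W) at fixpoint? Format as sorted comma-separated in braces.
pass 0 (initial): D(W)={2,4,6}
pass 1: W {2,4,6}->{4}; Y {2,3,4,5,6}->{2,3}; Z {2,3,4,5}->{3,4,5}
pass 2: Z {3,4,5}->{5}
pass 3: no change
Fixpoint after 3 passes: D(W) = {4}

Answer: {4}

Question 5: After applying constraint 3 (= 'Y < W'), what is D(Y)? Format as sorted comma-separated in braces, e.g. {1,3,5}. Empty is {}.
Constraint 1 (W < Z) on D(W)={2,4,6} D(Z)={2,3,4,5}: W {2,4,6}->{2,4}; Z {2,3,4,5}->{3,4,5}
Constraint 2 (Y < Z) on D(Y)={2,3,4,5,6} D(Z)={3,4,5}: Y {2,3,4,5,6}->{2,3,4}
Constraint 3 (Y < W) on D(Y)={2,3,4} D(W)={2,4}: Y {2,3,4}->{2,3}; W {2,4}->{4}
So after constraint 3: D(Y) = {2,3}

Answer: {2,3}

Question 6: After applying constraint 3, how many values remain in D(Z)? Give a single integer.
Answer: 3

Derivation:
Constraint 1 (W < Z) on D(W)={2,4,6} D(Z)={2,3,4,5}: W {2,4,6}->{2,4}; Z {2,3,4,5}->{3,4,5}
Constraint 2 (Y < Z) on D(Y)={2,3,4,5,6} D(Z)={3,4,5}: Y {2,3,4,5,6}->{2,3,4}
Constraint 3 (Y < W) on D(Y)={2,3,4} D(W)={2,4}: Y {2,3,4}->{2,3}; W {2,4}->{4}
So after constraint 3: D(Z)={3,4,5}, size = 3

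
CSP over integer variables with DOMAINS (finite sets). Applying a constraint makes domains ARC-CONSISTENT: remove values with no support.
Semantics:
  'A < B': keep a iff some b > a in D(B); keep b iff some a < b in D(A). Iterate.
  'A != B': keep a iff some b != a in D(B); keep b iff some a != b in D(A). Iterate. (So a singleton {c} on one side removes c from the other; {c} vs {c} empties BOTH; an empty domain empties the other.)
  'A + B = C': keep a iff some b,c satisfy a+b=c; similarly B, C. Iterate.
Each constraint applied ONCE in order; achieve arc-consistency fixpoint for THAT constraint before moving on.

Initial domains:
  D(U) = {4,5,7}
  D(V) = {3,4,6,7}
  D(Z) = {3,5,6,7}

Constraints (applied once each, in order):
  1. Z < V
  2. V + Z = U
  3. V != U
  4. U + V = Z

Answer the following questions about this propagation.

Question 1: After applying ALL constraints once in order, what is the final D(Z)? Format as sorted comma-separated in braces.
Constraint 1 (Z < V) on D(Z)={3,5,6,7} D(V)={3,4,6,7}: Z {3,5,6,7}->{3,5,6}; V {3,4,6,7}->{4,6,7}
Constraint 2 (V + Z = U) on D(V)={4,6,7} D(Z)={3,5,6} D(U)={4,5,7}: V {4,6,7}->{4}; Z {3,5,6}->{3}; U {4,5,7}->{7}
Constraint 3 (V != U) on D(V)={4} D(U)={7}: no change
Constraint 4 (U + V = Z) on D(U)={7} D(V)={4} D(Z)={3}: U {7}->{}; V {4}->{}; Z {3}->{}
So after all 4 constraints: D(Z) = {}

Answer: {}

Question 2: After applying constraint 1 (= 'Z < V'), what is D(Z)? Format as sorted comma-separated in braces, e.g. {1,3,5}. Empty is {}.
Answer: {3,5,6}

Derivation:
Constraint 1 (Z < V) on D(Z)={3,5,6,7} D(V)={3,4,6,7}: Z {3,5,6,7}->{3,5,6}; V {3,4,6,7}->{4,6,7}
So after constraint 1: D(Z) = {3,5,6}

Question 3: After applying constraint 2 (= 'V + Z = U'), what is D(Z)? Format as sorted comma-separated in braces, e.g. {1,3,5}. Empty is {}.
Answer: {3}

Derivation:
Constraint 1 (Z < V) on D(Z)={3,5,6,7} D(V)={3,4,6,7}: Z {3,5,6,7}->{3,5,6}; V {3,4,6,7}->{4,6,7}
Constraint 2 (V + Z = U) on D(V)={4,6,7} D(Z)={3,5,6} D(U)={4,5,7}: V {4,6,7}->{4}; Z {3,5,6}->{3}; U {4,5,7}->{7}
So after constraint 2: D(Z) = {3}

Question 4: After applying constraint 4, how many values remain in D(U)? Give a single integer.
Answer: 0

Derivation:
Constraint 1 (Z < V) on D(Z)={3,5,6,7} D(V)={3,4,6,7}: Z {3,5,6,7}->{3,5,6}; V {3,4,6,7}->{4,6,7}
Constraint 2 (V + Z = U) on D(V)={4,6,7} D(Z)={3,5,6} D(U)={4,5,7}: V {4,6,7}->{4}; Z {3,5,6}->{3}; U {4,5,7}->{7}
Constraint 3 (V != U) on D(V)={4} D(U)={7}: no change
Constraint 4 (U + V = Z) on D(U)={7} D(V)={4} D(Z)={3}: U {7}->{}; V {4}->{}; Z {3}->{}
So after constraint 4: D(U)={}, size = 0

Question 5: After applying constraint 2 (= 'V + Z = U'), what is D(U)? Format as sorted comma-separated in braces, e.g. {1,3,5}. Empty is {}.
Answer: {7}

Derivation:
Constraint 1 (Z < V) on D(Z)={3,5,6,7} D(V)={3,4,6,7}: Z {3,5,6,7}->{3,5,6}; V {3,4,6,7}->{4,6,7}
Constraint 2 (V + Z = U) on D(V)={4,6,7} D(Z)={3,5,6} D(U)={4,5,7}: V {4,6,7}->{4}; Z {3,5,6}->{3}; U {4,5,7}->{7}
So after constraint 2: D(U) = {7}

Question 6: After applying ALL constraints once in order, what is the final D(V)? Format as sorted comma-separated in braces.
Answer: {}

Derivation:
Constraint 1 (Z < V) on D(Z)={3,5,6,7} D(V)={3,4,6,7}: Z {3,5,6,7}->{3,5,6}; V {3,4,6,7}->{4,6,7}
Constraint 2 (V + Z = U) on D(V)={4,6,7} D(Z)={3,5,6} D(U)={4,5,7}: V {4,6,7}->{4}; Z {3,5,6}->{3}; U {4,5,7}->{7}
Constraint 3 (V != U) on D(V)={4} D(U)={7}: no change
Constraint 4 (U + V = Z) on D(U)={7} D(V)={4} D(Z)={3}: U {7}->{}; V {4}->{}; Z {3}->{}
So after all 4 constraints: D(V) = {}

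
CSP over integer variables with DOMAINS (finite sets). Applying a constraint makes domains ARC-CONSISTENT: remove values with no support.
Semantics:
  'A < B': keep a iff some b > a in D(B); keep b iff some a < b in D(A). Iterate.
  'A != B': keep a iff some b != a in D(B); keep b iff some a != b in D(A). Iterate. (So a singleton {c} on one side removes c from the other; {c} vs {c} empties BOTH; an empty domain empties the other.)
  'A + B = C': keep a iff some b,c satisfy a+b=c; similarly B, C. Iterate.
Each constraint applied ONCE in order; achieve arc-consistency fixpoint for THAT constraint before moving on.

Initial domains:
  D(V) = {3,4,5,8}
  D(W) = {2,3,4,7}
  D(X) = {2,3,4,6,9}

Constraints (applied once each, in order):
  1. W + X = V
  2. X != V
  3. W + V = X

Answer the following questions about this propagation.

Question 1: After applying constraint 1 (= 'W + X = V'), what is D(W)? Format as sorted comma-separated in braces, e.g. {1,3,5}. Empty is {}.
Answer: {2,3,4}

Derivation:
Constraint 1 (W + X = V) on D(W)={2,3,4,7} D(X)={2,3,4,6,9} D(V)={3,4,5,8}: W {2,3,4,7}->{2,3,4}; X {2,3,4,6,9}->{2,3,4,6}; V {3,4,5,8}->{4,5,8}
So after constraint 1: D(W) = {2,3,4}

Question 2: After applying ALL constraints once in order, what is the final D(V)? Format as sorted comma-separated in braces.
Answer: {4}

Derivation:
Constraint 1 (W + X = V) on D(W)={2,3,4,7} D(X)={2,3,4,6,9} D(V)={3,4,5,8}: W {2,3,4,7}->{2,3,4}; X {2,3,4,6,9}->{2,3,4,6}; V {3,4,5,8}->{4,5,8}
Constraint 2 (X != V) on D(X)={2,3,4,6} D(V)={4,5,8}: no change
Constraint 3 (W + V = X) on D(W)={2,3,4} D(V)={4,5,8} D(X)={2,3,4,6}: W {2,3,4}->{2}; V {4,5,8}->{4}; X {2,3,4,6}->{6}
So after all 3 constraints: D(V) = {4}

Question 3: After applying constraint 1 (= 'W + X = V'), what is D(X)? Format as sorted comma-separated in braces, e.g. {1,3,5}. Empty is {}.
Answer: {2,3,4,6}

Derivation:
Constraint 1 (W + X = V) on D(W)={2,3,4,7} D(X)={2,3,4,6,9} D(V)={3,4,5,8}: W {2,3,4,7}->{2,3,4}; X {2,3,4,6,9}->{2,3,4,6}; V {3,4,5,8}->{4,5,8}
So after constraint 1: D(X) = {2,3,4,6}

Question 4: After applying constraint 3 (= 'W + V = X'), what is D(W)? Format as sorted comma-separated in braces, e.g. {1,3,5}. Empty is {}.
Constraint 1 (W + X = V) on D(W)={2,3,4,7} D(X)={2,3,4,6,9} D(V)={3,4,5,8}: W {2,3,4,7}->{2,3,4}; X {2,3,4,6,9}->{2,3,4,6}; V {3,4,5,8}->{4,5,8}
Constraint 2 (X != V) on D(X)={2,3,4,6} D(V)={4,5,8}: no change
Constraint 3 (W + V = X) on D(W)={2,3,4} D(V)={4,5,8} D(X)={2,3,4,6}: W {2,3,4}->{2}; V {4,5,8}->{4}; X {2,3,4,6}->{6}
So after constraint 3: D(W) = {2}

Answer: {2}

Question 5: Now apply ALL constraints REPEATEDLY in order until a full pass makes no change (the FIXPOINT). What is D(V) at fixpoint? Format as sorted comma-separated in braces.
pass 0 (initial): D(V)={3,4,5,8}
pass 1: V {3,4,5,8}->{4}; W {2,3,4,7}->{2}; X {2,3,4,6,9}->{6}
pass 2: V {4}->{}; W {2}->{}; X {6}->{}
pass 3: no change
Fixpoint after 3 passes: D(V) = {}

Answer: {}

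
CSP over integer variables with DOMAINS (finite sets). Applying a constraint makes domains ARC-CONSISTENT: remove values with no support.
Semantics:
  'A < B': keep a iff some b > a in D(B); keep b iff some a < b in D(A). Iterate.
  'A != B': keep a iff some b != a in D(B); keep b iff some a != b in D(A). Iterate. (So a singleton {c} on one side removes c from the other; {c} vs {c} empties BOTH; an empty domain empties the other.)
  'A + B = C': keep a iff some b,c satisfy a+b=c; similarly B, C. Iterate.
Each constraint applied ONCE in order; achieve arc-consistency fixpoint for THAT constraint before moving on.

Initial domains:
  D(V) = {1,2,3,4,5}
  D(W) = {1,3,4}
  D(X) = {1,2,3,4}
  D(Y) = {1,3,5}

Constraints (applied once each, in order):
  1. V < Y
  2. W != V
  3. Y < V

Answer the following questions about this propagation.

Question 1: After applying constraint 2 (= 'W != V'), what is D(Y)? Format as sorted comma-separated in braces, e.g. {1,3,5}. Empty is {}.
Constraint 1 (V < Y) on D(V)={1,2,3,4,5} D(Y)={1,3,5}: V {1,2,3,4,5}->{1,2,3,4}; Y {1,3,5}->{3,5}
Constraint 2 (W != V) on D(W)={1,3,4} D(V)={1,2,3,4}: no change
So after constraint 2: D(Y) = {3,5}

Answer: {3,5}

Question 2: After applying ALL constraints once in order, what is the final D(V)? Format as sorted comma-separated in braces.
Constraint 1 (V < Y) on D(V)={1,2,3,4,5} D(Y)={1,3,5}: V {1,2,3,4,5}->{1,2,3,4}; Y {1,3,5}->{3,5}
Constraint 2 (W != V) on D(W)={1,3,4} D(V)={1,2,3,4}: no change
Constraint 3 (Y < V) on D(Y)={3,5} D(V)={1,2,3,4}: Y {3,5}->{3}; V {1,2,3,4}->{4}
So after all 3 constraints: D(V) = {4}

Answer: {4}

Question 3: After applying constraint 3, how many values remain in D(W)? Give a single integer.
Answer: 3

Derivation:
Constraint 1 (V < Y) on D(V)={1,2,3,4,5} D(Y)={1,3,5}: V {1,2,3,4,5}->{1,2,3,4}; Y {1,3,5}->{3,5}
Constraint 2 (W != V) on D(W)={1,3,4} D(V)={1,2,3,4}: no change
Constraint 3 (Y < V) on D(Y)={3,5} D(V)={1,2,3,4}: Y {3,5}->{3}; V {1,2,3,4}->{4}
So after constraint 3: D(W)={1,3,4}, size = 3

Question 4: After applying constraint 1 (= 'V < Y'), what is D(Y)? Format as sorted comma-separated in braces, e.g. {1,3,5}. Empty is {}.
Answer: {3,5}

Derivation:
Constraint 1 (V < Y) on D(V)={1,2,3,4,5} D(Y)={1,3,5}: V {1,2,3,4,5}->{1,2,3,4}; Y {1,3,5}->{3,5}
So after constraint 1: D(Y) = {3,5}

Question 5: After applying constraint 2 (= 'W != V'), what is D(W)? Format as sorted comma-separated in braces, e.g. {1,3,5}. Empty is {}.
Answer: {1,3,4}

Derivation:
Constraint 1 (V < Y) on D(V)={1,2,3,4,5} D(Y)={1,3,5}: V {1,2,3,4,5}->{1,2,3,4}; Y {1,3,5}->{3,5}
Constraint 2 (W != V) on D(W)={1,3,4} D(V)={1,2,3,4}: no change
So after constraint 2: D(W) = {1,3,4}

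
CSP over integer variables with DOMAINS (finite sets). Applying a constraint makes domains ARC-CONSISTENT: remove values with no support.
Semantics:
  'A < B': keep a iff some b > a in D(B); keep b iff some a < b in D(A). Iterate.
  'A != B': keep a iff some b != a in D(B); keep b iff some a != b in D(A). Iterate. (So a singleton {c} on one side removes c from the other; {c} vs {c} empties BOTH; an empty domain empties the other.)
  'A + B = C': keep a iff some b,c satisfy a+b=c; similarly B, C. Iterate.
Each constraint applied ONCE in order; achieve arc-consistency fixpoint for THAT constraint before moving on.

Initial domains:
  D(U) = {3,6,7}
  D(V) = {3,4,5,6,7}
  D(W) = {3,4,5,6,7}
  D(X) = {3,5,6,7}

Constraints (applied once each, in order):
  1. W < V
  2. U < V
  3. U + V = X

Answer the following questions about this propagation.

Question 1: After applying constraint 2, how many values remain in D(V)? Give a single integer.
Constraint 1 (W < V) on D(W)={3,4,5,6,7} D(V)={3,4,5,6,7}: W {3,4,5,6,7}->{3,4,5,6}; V {3,4,5,6,7}->{4,5,6,7}
Constraint 2 (U < V) on D(U)={3,6,7} D(V)={4,5,6,7}: U {3,6,7}->{3,6}
So after constraint 2: D(V)={4,5,6,7}, size = 4

Answer: 4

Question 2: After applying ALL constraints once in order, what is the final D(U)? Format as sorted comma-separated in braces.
Answer: {3}

Derivation:
Constraint 1 (W < V) on D(W)={3,4,5,6,7} D(V)={3,4,5,6,7}: W {3,4,5,6,7}->{3,4,5,6}; V {3,4,5,6,7}->{4,5,6,7}
Constraint 2 (U < V) on D(U)={3,6,7} D(V)={4,5,6,7}: U {3,6,7}->{3,6}
Constraint 3 (U + V = X) on D(U)={3,6} D(V)={4,5,6,7} D(X)={3,5,6,7}: U {3,6}->{3}; V {4,5,6,7}->{4}; X {3,5,6,7}->{7}
So after all 3 constraints: D(U) = {3}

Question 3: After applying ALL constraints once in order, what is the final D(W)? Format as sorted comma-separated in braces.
Constraint 1 (W < V) on D(W)={3,4,5,6,7} D(V)={3,4,5,6,7}: W {3,4,5,6,7}->{3,4,5,6}; V {3,4,5,6,7}->{4,5,6,7}
Constraint 2 (U < V) on D(U)={3,6,7} D(V)={4,5,6,7}: U {3,6,7}->{3,6}
Constraint 3 (U + V = X) on D(U)={3,6} D(V)={4,5,6,7} D(X)={3,5,6,7}: U {3,6}->{3}; V {4,5,6,7}->{4}; X {3,5,6,7}->{7}
So after all 3 constraints: D(W) = {3,4,5,6}

Answer: {3,4,5,6}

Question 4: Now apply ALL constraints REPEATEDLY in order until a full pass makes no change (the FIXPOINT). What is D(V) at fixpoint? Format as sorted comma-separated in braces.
pass 0 (initial): D(V)={3,4,5,6,7}
pass 1: U {3,6,7}->{3}; V {3,4,5,6,7}->{4}; W {3,4,5,6,7}->{3,4,5,6}; X {3,5,6,7}->{7}
pass 2: W {3,4,5,6}->{3}
pass 3: no change
Fixpoint after 3 passes: D(V) = {4}

Answer: {4}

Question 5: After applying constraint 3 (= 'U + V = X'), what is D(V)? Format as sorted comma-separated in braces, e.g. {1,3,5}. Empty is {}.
Constraint 1 (W < V) on D(W)={3,4,5,6,7} D(V)={3,4,5,6,7}: W {3,4,5,6,7}->{3,4,5,6}; V {3,4,5,6,7}->{4,5,6,7}
Constraint 2 (U < V) on D(U)={3,6,7} D(V)={4,5,6,7}: U {3,6,7}->{3,6}
Constraint 3 (U + V = X) on D(U)={3,6} D(V)={4,5,6,7} D(X)={3,5,6,7}: U {3,6}->{3}; V {4,5,6,7}->{4}; X {3,5,6,7}->{7}
So after constraint 3: D(V) = {4}

Answer: {4}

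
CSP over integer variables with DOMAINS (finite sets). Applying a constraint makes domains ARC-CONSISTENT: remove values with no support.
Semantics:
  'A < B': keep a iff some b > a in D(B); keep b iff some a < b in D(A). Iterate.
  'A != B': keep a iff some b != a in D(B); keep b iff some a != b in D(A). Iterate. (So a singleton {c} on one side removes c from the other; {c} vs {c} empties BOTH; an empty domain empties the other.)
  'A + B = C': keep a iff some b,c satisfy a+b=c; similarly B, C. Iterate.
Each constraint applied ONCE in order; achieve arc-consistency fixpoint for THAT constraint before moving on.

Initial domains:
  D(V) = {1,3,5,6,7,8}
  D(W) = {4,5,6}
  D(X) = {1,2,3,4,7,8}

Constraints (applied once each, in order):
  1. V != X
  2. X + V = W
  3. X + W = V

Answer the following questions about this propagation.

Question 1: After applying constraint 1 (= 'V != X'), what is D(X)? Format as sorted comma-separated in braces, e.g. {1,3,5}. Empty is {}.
Answer: {1,2,3,4,7,8}

Derivation:
Constraint 1 (V != X) on D(V)={1,3,5,6,7,8} D(X)={1,2,3,4,7,8}: no change
So after constraint 1: D(X) = {1,2,3,4,7,8}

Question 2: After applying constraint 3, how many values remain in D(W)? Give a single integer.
Answer: 1

Derivation:
Constraint 1 (V != X) on D(V)={1,3,5,6,7,8} D(X)={1,2,3,4,7,8}: no change
Constraint 2 (X + V = W) on D(X)={1,2,3,4,7,8} D(V)={1,3,5,6,7,8} D(W)={4,5,6}: X {1,2,3,4,7,8}->{1,2,3,4}; V {1,3,5,6,7,8}->{1,3,5}
Constraint 3 (X + W = V) on D(X)={1,2,3,4} D(W)={4,5,6} D(V)={1,3,5}: X {1,2,3,4}->{1}; W {4,5,6}->{4}; V {1,3,5}->{5}
So after constraint 3: D(W)={4}, size = 1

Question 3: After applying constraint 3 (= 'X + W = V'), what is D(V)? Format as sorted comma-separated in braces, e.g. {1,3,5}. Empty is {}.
Constraint 1 (V != X) on D(V)={1,3,5,6,7,8} D(X)={1,2,3,4,7,8}: no change
Constraint 2 (X + V = W) on D(X)={1,2,3,4,7,8} D(V)={1,3,5,6,7,8} D(W)={4,5,6}: X {1,2,3,4,7,8}->{1,2,3,4}; V {1,3,5,6,7,8}->{1,3,5}
Constraint 3 (X + W = V) on D(X)={1,2,3,4} D(W)={4,5,6} D(V)={1,3,5}: X {1,2,3,4}->{1}; W {4,5,6}->{4}; V {1,3,5}->{5}
So after constraint 3: D(V) = {5}

Answer: {5}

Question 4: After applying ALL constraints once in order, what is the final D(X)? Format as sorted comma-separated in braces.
Constraint 1 (V != X) on D(V)={1,3,5,6,7,8} D(X)={1,2,3,4,7,8}: no change
Constraint 2 (X + V = W) on D(X)={1,2,3,4,7,8} D(V)={1,3,5,6,7,8} D(W)={4,5,6}: X {1,2,3,4,7,8}->{1,2,3,4}; V {1,3,5,6,7,8}->{1,3,5}
Constraint 3 (X + W = V) on D(X)={1,2,3,4} D(W)={4,5,6} D(V)={1,3,5}: X {1,2,3,4}->{1}; W {4,5,6}->{4}; V {1,3,5}->{5}
So after all 3 constraints: D(X) = {1}

Answer: {1}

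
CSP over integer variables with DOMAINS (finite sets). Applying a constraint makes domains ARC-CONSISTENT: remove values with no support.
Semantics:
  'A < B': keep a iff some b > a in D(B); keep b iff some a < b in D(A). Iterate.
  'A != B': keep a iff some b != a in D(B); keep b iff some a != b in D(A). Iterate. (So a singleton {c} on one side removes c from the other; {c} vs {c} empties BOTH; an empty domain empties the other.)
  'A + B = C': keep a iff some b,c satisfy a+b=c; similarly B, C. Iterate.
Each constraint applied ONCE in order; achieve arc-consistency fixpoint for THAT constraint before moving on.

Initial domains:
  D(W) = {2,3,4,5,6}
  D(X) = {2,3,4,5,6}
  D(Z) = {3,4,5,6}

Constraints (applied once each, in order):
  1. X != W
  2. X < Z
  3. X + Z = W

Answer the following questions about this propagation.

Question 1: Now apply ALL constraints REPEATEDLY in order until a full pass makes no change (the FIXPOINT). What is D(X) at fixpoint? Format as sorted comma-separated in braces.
Answer: {2,3}

Derivation:
pass 0 (initial): D(X)={2,3,4,5,6}
pass 1: W {2,3,4,5,6}->{5,6}; X {2,3,4,5,6}->{2,3}; Z {3,4,5,6}->{3,4}
pass 2: no change
Fixpoint after 2 passes: D(X) = {2,3}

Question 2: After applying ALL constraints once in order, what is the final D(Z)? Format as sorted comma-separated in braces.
Constraint 1 (X != W) on D(X)={2,3,4,5,6} D(W)={2,3,4,5,6}: no change
Constraint 2 (X < Z) on D(X)={2,3,4,5,6} D(Z)={3,4,5,6}: X {2,3,4,5,6}->{2,3,4,5}
Constraint 3 (X + Z = W) on D(X)={2,3,4,5} D(Z)={3,4,5,6} D(W)={2,3,4,5,6}: X {2,3,4,5}->{2,3}; Z {3,4,5,6}->{3,4}; W {2,3,4,5,6}->{5,6}
So after all 3 constraints: D(Z) = {3,4}

Answer: {3,4}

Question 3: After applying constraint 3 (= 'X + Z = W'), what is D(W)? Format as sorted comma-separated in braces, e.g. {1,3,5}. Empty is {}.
Answer: {5,6}

Derivation:
Constraint 1 (X != W) on D(X)={2,3,4,5,6} D(W)={2,3,4,5,6}: no change
Constraint 2 (X < Z) on D(X)={2,3,4,5,6} D(Z)={3,4,5,6}: X {2,3,4,5,6}->{2,3,4,5}
Constraint 3 (X + Z = W) on D(X)={2,3,4,5} D(Z)={3,4,5,6} D(W)={2,3,4,5,6}: X {2,3,4,5}->{2,3}; Z {3,4,5,6}->{3,4}; W {2,3,4,5,6}->{5,6}
So after constraint 3: D(W) = {5,6}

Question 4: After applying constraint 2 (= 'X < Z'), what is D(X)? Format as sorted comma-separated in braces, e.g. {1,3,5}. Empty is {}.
Constraint 1 (X != W) on D(X)={2,3,4,5,6} D(W)={2,3,4,5,6}: no change
Constraint 2 (X < Z) on D(X)={2,3,4,5,6} D(Z)={3,4,5,6}: X {2,3,4,5,6}->{2,3,4,5}
So after constraint 2: D(X) = {2,3,4,5}

Answer: {2,3,4,5}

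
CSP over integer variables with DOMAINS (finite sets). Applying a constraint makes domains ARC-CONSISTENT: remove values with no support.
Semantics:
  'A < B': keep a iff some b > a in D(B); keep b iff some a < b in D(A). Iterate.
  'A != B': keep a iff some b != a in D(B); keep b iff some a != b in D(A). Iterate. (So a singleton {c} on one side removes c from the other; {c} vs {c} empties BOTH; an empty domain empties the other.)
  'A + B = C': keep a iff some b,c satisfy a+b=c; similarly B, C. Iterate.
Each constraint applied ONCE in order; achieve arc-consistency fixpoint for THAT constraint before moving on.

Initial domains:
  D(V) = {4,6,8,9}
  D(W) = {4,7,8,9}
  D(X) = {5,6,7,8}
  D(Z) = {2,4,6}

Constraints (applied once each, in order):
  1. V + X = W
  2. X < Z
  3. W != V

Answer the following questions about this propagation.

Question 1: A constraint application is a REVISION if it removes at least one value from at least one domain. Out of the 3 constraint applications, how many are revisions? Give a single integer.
Constraint 1 (V + X = W) on D(V)={4,6,8,9} D(X)={5,6,7,8} D(W)={4,7,8,9}: V {4,6,8,9}->{4}; X {5,6,7,8}->{5}; W {4,7,8,9}->{9} => REVISION
Constraint 2 (X < Z) on D(X)={5} D(Z)={2,4,6}: Z {2,4,6}->{6} => REVISION
Constraint 3 (W != V) on D(W)={9} D(V)={4}: no change => not a revision
Total revisions = 2

Answer: 2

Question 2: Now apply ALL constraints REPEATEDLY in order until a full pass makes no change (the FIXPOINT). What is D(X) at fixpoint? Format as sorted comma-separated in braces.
pass 0 (initial): D(X)={5,6,7,8}
pass 1: V {4,6,8,9}->{4}; W {4,7,8,9}->{9}; X {5,6,7,8}->{5}; Z {2,4,6}->{6}
pass 2: no change
Fixpoint after 2 passes: D(X) = {5}

Answer: {5}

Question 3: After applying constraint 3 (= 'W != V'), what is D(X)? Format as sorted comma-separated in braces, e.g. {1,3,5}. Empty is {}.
Answer: {5}

Derivation:
Constraint 1 (V + X = W) on D(V)={4,6,8,9} D(X)={5,6,7,8} D(W)={4,7,8,9}: V {4,6,8,9}->{4}; X {5,6,7,8}->{5}; W {4,7,8,9}->{9}
Constraint 2 (X < Z) on D(X)={5} D(Z)={2,4,6}: Z {2,4,6}->{6}
Constraint 3 (W != V) on D(W)={9} D(V)={4}: no change
So after constraint 3: D(X) = {5}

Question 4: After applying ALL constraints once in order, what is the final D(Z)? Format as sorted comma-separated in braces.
Constraint 1 (V + X = W) on D(V)={4,6,8,9} D(X)={5,6,7,8} D(W)={4,7,8,9}: V {4,6,8,9}->{4}; X {5,6,7,8}->{5}; W {4,7,8,9}->{9}
Constraint 2 (X < Z) on D(X)={5} D(Z)={2,4,6}: Z {2,4,6}->{6}
Constraint 3 (W != V) on D(W)={9} D(V)={4}: no change
So after all 3 constraints: D(Z) = {6}

Answer: {6}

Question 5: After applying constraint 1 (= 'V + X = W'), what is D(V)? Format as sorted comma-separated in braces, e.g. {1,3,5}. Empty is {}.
Answer: {4}

Derivation:
Constraint 1 (V + X = W) on D(V)={4,6,8,9} D(X)={5,6,7,8} D(W)={4,7,8,9}: V {4,6,8,9}->{4}; X {5,6,7,8}->{5}; W {4,7,8,9}->{9}
So after constraint 1: D(V) = {4}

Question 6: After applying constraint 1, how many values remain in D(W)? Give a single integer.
Constraint 1 (V + X = W) on D(V)={4,6,8,9} D(X)={5,6,7,8} D(W)={4,7,8,9}: V {4,6,8,9}->{4}; X {5,6,7,8}->{5}; W {4,7,8,9}->{9}
So after constraint 1: D(W)={9}, size = 1

Answer: 1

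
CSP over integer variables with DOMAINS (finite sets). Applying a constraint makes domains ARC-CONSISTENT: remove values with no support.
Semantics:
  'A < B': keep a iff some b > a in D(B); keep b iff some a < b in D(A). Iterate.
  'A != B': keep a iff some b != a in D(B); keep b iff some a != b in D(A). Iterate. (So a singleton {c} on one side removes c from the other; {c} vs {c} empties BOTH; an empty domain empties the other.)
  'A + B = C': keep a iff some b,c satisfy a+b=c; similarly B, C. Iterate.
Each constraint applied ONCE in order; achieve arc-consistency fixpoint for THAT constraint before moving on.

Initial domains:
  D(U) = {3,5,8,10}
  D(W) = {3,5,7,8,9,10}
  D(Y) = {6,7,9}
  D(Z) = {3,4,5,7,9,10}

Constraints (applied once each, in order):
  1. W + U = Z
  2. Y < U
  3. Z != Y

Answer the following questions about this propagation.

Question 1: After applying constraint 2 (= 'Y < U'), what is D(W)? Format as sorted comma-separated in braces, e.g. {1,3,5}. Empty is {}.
Answer: {5,7}

Derivation:
Constraint 1 (W + U = Z) on D(W)={3,5,7,8,9,10} D(U)={3,5,8,10} D(Z)={3,4,5,7,9,10}: W {3,5,7,8,9,10}->{5,7}; U {3,5,8,10}->{3,5}; Z {3,4,5,7,9,10}->{10}
Constraint 2 (Y < U) on D(Y)={6,7,9} D(U)={3,5}: Y {6,7,9}->{}; U {3,5}->{}
So after constraint 2: D(W) = {5,7}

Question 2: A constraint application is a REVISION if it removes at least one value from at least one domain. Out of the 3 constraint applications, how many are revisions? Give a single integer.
Constraint 1 (W + U = Z) on D(W)={3,5,7,8,9,10} D(U)={3,5,8,10} D(Z)={3,4,5,7,9,10}: W {3,5,7,8,9,10}->{5,7}; U {3,5,8,10}->{3,5}; Z {3,4,5,7,9,10}->{10} => REVISION
Constraint 2 (Y < U) on D(Y)={6,7,9} D(U)={3,5}: Y {6,7,9}->{}; U {3,5}->{} => REVISION
Constraint 3 (Z != Y) on D(Z)={10} D(Y)={}: Z {10}->{} => REVISION
Total revisions = 3

Answer: 3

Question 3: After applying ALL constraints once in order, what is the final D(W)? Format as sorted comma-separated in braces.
Answer: {5,7}

Derivation:
Constraint 1 (W + U = Z) on D(W)={3,5,7,8,9,10} D(U)={3,5,8,10} D(Z)={3,4,5,7,9,10}: W {3,5,7,8,9,10}->{5,7}; U {3,5,8,10}->{3,5}; Z {3,4,5,7,9,10}->{10}
Constraint 2 (Y < U) on D(Y)={6,7,9} D(U)={3,5}: Y {6,7,9}->{}; U {3,5}->{}
Constraint 3 (Z != Y) on D(Z)={10} D(Y)={}: Z {10}->{}
So after all 3 constraints: D(W) = {5,7}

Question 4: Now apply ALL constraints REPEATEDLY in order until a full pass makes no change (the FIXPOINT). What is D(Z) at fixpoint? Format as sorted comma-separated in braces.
pass 0 (initial): D(Z)={3,4,5,7,9,10}
pass 1: U {3,5,8,10}->{}; W {3,5,7,8,9,10}->{5,7}; Y {6,7,9}->{}; Z {3,4,5,7,9,10}->{}
pass 2: W {5,7}->{}
pass 3: no change
Fixpoint after 3 passes: D(Z) = {}

Answer: {}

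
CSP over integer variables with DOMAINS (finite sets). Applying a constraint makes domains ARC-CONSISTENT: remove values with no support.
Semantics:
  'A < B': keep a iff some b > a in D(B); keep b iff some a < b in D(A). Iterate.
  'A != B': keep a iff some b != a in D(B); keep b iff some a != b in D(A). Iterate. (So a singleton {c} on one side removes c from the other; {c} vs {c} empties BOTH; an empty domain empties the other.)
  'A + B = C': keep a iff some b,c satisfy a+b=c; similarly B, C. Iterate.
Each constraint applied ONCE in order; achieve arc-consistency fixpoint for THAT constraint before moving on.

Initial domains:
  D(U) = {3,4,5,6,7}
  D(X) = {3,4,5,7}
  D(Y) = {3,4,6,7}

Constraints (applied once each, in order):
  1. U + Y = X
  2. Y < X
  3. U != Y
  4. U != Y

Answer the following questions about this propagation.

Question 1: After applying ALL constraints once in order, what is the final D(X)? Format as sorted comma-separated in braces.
Answer: {7}

Derivation:
Constraint 1 (U + Y = X) on D(U)={3,4,5,6,7} D(Y)={3,4,6,7} D(X)={3,4,5,7}: U {3,4,5,6,7}->{3,4}; Y {3,4,6,7}->{3,4}; X {3,4,5,7}->{7}
Constraint 2 (Y < X) on D(Y)={3,4} D(X)={7}: no change
Constraint 3 (U != Y) on D(U)={3,4} D(Y)={3,4}: no change
Constraint 4 (U != Y) on D(U)={3,4} D(Y)={3,4}: no change
So after all 4 constraints: D(X) = {7}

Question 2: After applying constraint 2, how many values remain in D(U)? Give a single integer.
Answer: 2

Derivation:
Constraint 1 (U + Y = X) on D(U)={3,4,5,6,7} D(Y)={3,4,6,7} D(X)={3,4,5,7}: U {3,4,5,6,7}->{3,4}; Y {3,4,6,7}->{3,4}; X {3,4,5,7}->{7}
Constraint 2 (Y < X) on D(Y)={3,4} D(X)={7}: no change
So after constraint 2: D(U)={3,4}, size = 2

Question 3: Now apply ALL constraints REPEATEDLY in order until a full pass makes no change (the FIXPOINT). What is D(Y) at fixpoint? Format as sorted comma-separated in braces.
pass 0 (initial): D(Y)={3,4,6,7}
pass 1: U {3,4,5,6,7}->{3,4}; X {3,4,5,7}->{7}; Y {3,4,6,7}->{3,4}
pass 2: no change
Fixpoint after 2 passes: D(Y) = {3,4}

Answer: {3,4}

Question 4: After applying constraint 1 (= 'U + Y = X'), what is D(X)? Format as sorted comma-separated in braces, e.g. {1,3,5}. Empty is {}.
Constraint 1 (U + Y = X) on D(U)={3,4,5,6,7} D(Y)={3,4,6,7} D(X)={3,4,5,7}: U {3,4,5,6,7}->{3,4}; Y {3,4,6,7}->{3,4}; X {3,4,5,7}->{7}
So after constraint 1: D(X) = {7}

Answer: {7}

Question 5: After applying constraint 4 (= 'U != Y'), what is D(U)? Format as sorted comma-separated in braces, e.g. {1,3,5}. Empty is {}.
Answer: {3,4}

Derivation:
Constraint 1 (U + Y = X) on D(U)={3,4,5,6,7} D(Y)={3,4,6,7} D(X)={3,4,5,7}: U {3,4,5,6,7}->{3,4}; Y {3,4,6,7}->{3,4}; X {3,4,5,7}->{7}
Constraint 2 (Y < X) on D(Y)={3,4} D(X)={7}: no change
Constraint 3 (U != Y) on D(U)={3,4} D(Y)={3,4}: no change
Constraint 4 (U != Y) on D(U)={3,4} D(Y)={3,4}: no change
So after constraint 4: D(U) = {3,4}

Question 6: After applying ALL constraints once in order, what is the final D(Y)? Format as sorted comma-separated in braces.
Constraint 1 (U + Y = X) on D(U)={3,4,5,6,7} D(Y)={3,4,6,7} D(X)={3,4,5,7}: U {3,4,5,6,7}->{3,4}; Y {3,4,6,7}->{3,4}; X {3,4,5,7}->{7}
Constraint 2 (Y < X) on D(Y)={3,4} D(X)={7}: no change
Constraint 3 (U != Y) on D(U)={3,4} D(Y)={3,4}: no change
Constraint 4 (U != Y) on D(U)={3,4} D(Y)={3,4}: no change
So after all 4 constraints: D(Y) = {3,4}

Answer: {3,4}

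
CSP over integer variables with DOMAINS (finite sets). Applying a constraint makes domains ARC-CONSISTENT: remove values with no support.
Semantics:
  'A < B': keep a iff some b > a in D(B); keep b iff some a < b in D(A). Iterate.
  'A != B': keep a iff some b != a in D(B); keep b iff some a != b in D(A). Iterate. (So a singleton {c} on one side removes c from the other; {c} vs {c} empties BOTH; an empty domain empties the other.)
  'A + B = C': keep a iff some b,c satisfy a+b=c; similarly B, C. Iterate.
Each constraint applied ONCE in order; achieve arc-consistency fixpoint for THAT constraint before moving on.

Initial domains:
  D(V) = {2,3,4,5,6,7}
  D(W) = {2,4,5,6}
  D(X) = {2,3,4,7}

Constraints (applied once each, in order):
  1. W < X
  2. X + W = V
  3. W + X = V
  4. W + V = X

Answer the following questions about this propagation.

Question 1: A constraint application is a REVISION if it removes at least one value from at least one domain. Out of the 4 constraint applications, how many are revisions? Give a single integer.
Answer: 3

Derivation:
Constraint 1 (W < X) on D(W)={2,4,5,6} D(X)={2,3,4,7}: X {2,3,4,7}->{3,4,7} => REVISION
Constraint 2 (X + W = V) on D(X)={3,4,7} D(W)={2,4,5,6} D(V)={2,3,4,5,6,7}: X {3,4,7}->{3,4}; W {2,4,5,6}->{2,4}; V {2,3,4,5,6,7}->{5,6,7} => REVISION
Constraint 3 (W + X = V) on D(W)={2,4} D(X)={3,4} D(V)={5,6,7}: no change => not a revision
Constraint 4 (W + V = X) on D(W)={2,4} D(V)={5,6,7} D(X)={3,4}: W {2,4}->{}; V {5,6,7}->{}; X {3,4}->{} => REVISION
Total revisions = 3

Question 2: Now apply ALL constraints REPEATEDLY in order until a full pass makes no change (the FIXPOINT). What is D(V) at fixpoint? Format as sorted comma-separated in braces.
Answer: {}

Derivation:
pass 0 (initial): D(V)={2,3,4,5,6,7}
pass 1: V {2,3,4,5,6,7}->{}; W {2,4,5,6}->{}; X {2,3,4,7}->{}
pass 2: no change
Fixpoint after 2 passes: D(V) = {}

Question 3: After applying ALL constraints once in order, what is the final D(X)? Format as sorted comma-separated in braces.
Constraint 1 (W < X) on D(W)={2,4,5,6} D(X)={2,3,4,7}: X {2,3,4,7}->{3,4,7}
Constraint 2 (X + W = V) on D(X)={3,4,7} D(W)={2,4,5,6} D(V)={2,3,4,5,6,7}: X {3,4,7}->{3,4}; W {2,4,5,6}->{2,4}; V {2,3,4,5,6,7}->{5,6,7}
Constraint 3 (W + X = V) on D(W)={2,4} D(X)={3,4} D(V)={5,6,7}: no change
Constraint 4 (W + V = X) on D(W)={2,4} D(V)={5,6,7} D(X)={3,4}: W {2,4}->{}; V {5,6,7}->{}; X {3,4}->{}
So after all 4 constraints: D(X) = {}

Answer: {}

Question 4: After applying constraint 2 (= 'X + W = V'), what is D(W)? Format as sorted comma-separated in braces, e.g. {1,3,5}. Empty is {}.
Constraint 1 (W < X) on D(W)={2,4,5,6} D(X)={2,3,4,7}: X {2,3,4,7}->{3,4,7}
Constraint 2 (X + W = V) on D(X)={3,4,7} D(W)={2,4,5,6} D(V)={2,3,4,5,6,7}: X {3,4,7}->{3,4}; W {2,4,5,6}->{2,4}; V {2,3,4,5,6,7}->{5,6,7}
So after constraint 2: D(W) = {2,4}

Answer: {2,4}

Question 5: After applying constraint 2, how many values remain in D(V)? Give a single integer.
Answer: 3

Derivation:
Constraint 1 (W < X) on D(W)={2,4,5,6} D(X)={2,3,4,7}: X {2,3,4,7}->{3,4,7}
Constraint 2 (X + W = V) on D(X)={3,4,7} D(W)={2,4,5,6} D(V)={2,3,4,5,6,7}: X {3,4,7}->{3,4}; W {2,4,5,6}->{2,4}; V {2,3,4,5,6,7}->{5,6,7}
So after constraint 2: D(V)={5,6,7}, size = 3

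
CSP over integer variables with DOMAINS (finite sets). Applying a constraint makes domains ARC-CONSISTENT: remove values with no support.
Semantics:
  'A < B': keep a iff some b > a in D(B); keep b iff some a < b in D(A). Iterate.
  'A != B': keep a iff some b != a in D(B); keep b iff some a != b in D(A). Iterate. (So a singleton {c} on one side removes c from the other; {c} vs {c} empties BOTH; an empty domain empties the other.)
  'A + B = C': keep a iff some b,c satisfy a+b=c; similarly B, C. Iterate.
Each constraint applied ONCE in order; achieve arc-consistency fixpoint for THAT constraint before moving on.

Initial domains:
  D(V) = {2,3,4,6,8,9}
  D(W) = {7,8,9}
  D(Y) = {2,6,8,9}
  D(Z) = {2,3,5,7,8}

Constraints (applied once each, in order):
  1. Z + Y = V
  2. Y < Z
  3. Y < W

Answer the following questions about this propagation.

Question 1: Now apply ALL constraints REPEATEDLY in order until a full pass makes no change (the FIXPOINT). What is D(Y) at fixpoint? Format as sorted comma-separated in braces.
Answer: {2,6}

Derivation:
pass 0 (initial): D(Y)={2,6,8,9}
pass 1: V {2,3,4,6,8,9}->{4,8,9}; Y {2,6,8,9}->{2,6}; Z {2,3,5,7,8}->{3,7}
pass 2: V {4,8,9}->{9}
pass 3: no change
Fixpoint after 3 passes: D(Y) = {2,6}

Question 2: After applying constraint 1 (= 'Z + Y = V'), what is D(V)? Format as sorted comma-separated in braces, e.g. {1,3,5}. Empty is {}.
Answer: {4,8,9}

Derivation:
Constraint 1 (Z + Y = V) on D(Z)={2,3,5,7,8} D(Y)={2,6,8,9} D(V)={2,3,4,6,8,9}: Z {2,3,5,7,8}->{2,3,7}; Y {2,6,8,9}->{2,6}; V {2,3,4,6,8,9}->{4,8,9}
So after constraint 1: D(V) = {4,8,9}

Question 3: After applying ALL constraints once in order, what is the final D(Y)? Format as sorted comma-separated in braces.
Answer: {2,6}

Derivation:
Constraint 1 (Z + Y = V) on D(Z)={2,3,5,7,8} D(Y)={2,6,8,9} D(V)={2,3,4,6,8,9}: Z {2,3,5,7,8}->{2,3,7}; Y {2,6,8,9}->{2,6}; V {2,3,4,6,8,9}->{4,8,9}
Constraint 2 (Y < Z) on D(Y)={2,6} D(Z)={2,3,7}: Z {2,3,7}->{3,7}
Constraint 3 (Y < W) on D(Y)={2,6} D(W)={7,8,9}: no change
So after all 3 constraints: D(Y) = {2,6}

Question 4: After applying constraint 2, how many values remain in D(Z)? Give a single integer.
Answer: 2

Derivation:
Constraint 1 (Z + Y = V) on D(Z)={2,3,5,7,8} D(Y)={2,6,8,9} D(V)={2,3,4,6,8,9}: Z {2,3,5,7,8}->{2,3,7}; Y {2,6,8,9}->{2,6}; V {2,3,4,6,8,9}->{4,8,9}
Constraint 2 (Y < Z) on D(Y)={2,6} D(Z)={2,3,7}: Z {2,3,7}->{3,7}
So after constraint 2: D(Z)={3,7}, size = 2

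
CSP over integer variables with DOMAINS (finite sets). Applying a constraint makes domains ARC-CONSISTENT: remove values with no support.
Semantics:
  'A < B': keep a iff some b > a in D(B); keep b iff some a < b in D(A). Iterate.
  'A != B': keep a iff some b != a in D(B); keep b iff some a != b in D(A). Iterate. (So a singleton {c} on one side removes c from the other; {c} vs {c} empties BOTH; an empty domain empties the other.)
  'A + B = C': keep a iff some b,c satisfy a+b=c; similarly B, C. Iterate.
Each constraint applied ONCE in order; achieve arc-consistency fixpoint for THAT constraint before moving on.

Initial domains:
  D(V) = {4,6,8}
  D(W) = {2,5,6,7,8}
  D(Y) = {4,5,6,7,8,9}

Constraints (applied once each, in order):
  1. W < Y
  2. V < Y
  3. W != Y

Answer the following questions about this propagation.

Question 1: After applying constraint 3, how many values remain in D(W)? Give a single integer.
Answer: 5

Derivation:
Constraint 1 (W < Y) on D(W)={2,5,6,7,8} D(Y)={4,5,6,7,8,9}: no change
Constraint 2 (V < Y) on D(V)={4,6,8} D(Y)={4,5,6,7,8,9}: Y {4,5,6,7,8,9}->{5,6,7,8,9}
Constraint 3 (W != Y) on D(W)={2,5,6,7,8} D(Y)={5,6,7,8,9}: no change
So after constraint 3: D(W)={2,5,6,7,8}, size = 5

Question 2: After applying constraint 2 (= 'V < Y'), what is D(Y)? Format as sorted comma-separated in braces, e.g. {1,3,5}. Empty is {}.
Answer: {5,6,7,8,9}

Derivation:
Constraint 1 (W < Y) on D(W)={2,5,6,7,8} D(Y)={4,5,6,7,8,9}: no change
Constraint 2 (V < Y) on D(V)={4,6,8} D(Y)={4,5,6,7,8,9}: Y {4,5,6,7,8,9}->{5,6,7,8,9}
So after constraint 2: D(Y) = {5,6,7,8,9}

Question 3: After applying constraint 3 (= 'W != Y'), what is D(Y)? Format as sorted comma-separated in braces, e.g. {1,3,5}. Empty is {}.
Answer: {5,6,7,8,9}

Derivation:
Constraint 1 (W < Y) on D(W)={2,5,6,7,8} D(Y)={4,5,6,7,8,9}: no change
Constraint 2 (V < Y) on D(V)={4,6,8} D(Y)={4,5,6,7,8,9}: Y {4,5,6,7,8,9}->{5,6,7,8,9}
Constraint 3 (W != Y) on D(W)={2,5,6,7,8} D(Y)={5,6,7,8,9}: no change
So after constraint 3: D(Y) = {5,6,7,8,9}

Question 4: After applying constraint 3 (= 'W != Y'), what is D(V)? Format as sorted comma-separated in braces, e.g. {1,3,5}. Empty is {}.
Answer: {4,6,8}

Derivation:
Constraint 1 (W < Y) on D(W)={2,5,6,7,8} D(Y)={4,5,6,7,8,9}: no change
Constraint 2 (V < Y) on D(V)={4,6,8} D(Y)={4,5,6,7,8,9}: Y {4,5,6,7,8,9}->{5,6,7,8,9}
Constraint 3 (W != Y) on D(W)={2,5,6,7,8} D(Y)={5,6,7,8,9}: no change
So after constraint 3: D(V) = {4,6,8}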